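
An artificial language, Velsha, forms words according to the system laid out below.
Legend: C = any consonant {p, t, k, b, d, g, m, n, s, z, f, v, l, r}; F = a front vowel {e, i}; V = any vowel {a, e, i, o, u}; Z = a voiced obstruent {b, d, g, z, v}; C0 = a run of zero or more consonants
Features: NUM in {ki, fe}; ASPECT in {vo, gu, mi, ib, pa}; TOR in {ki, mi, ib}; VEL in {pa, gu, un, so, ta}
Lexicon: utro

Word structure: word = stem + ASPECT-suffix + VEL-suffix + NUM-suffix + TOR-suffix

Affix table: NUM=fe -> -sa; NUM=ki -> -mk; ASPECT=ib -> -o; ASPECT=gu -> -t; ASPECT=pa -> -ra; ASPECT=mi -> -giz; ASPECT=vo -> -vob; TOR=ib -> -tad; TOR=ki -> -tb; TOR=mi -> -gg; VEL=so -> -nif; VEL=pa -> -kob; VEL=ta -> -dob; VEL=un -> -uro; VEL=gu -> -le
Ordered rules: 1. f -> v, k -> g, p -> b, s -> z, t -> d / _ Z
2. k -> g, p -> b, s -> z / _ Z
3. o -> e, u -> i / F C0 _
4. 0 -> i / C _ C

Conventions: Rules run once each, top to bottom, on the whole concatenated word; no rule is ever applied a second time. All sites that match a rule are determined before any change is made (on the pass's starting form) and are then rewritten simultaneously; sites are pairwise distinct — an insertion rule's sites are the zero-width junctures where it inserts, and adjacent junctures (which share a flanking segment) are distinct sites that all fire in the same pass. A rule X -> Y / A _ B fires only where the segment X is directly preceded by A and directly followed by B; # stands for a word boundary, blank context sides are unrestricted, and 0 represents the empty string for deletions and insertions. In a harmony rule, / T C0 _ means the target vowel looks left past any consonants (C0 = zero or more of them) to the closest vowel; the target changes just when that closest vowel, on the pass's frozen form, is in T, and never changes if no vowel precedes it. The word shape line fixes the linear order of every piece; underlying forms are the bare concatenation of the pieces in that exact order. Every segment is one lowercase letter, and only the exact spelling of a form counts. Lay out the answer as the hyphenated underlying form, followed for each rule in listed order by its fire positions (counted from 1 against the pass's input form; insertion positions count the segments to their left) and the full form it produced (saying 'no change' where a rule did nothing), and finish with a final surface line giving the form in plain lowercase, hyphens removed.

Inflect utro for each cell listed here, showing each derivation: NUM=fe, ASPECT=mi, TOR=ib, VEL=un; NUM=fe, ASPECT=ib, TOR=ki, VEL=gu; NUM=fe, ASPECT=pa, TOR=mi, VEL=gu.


cell NUM=fe, ASPECT=mi, TOR=ib, VEL=un:
underlying: utro-giz-uro-sa-tad
1. f -> v, k -> g, p -> b, s -> z, t -> d / _ Z: no change
2. k -> g, p -> b, s -> z / _ Z: no change
3. o -> e, u -> i / F C0 _: fires at position(s) 8: utrogizirosatad
4. 0 -> i / C _ C: inserts after position(s) 2: utirogizirosatad
surface: utirogizirosatad

cell NUM=fe, ASPECT=ib, TOR=ki, VEL=gu:
underlying: utro-o-le-sa-tb
1. f -> v, k -> g, p -> b, s -> z, t -> d / _ Z: fires at position(s) 10: utroolesadb
2. k -> g, p -> b, s -> z / _ Z: no change
3. o -> e, u -> i / F C0 _: no change
4. 0 -> i / C _ C: inserts after position(s) 2, 10: utiroolesadib
surface: utiroolesadib

cell NUM=fe, ASPECT=pa, TOR=mi, VEL=gu:
underlying: utro-ra-le-sa-gg
1. f -> v, k -> g, p -> b, s -> z, t -> d / _ Z: no change
2. k -> g, p -> b, s -> z / _ Z: no change
3. o -> e, u -> i / F C0 _: no change
4. 0 -> i / C _ C: inserts after position(s) 2, 11: utiroralesagig
surface: utiroralesagig


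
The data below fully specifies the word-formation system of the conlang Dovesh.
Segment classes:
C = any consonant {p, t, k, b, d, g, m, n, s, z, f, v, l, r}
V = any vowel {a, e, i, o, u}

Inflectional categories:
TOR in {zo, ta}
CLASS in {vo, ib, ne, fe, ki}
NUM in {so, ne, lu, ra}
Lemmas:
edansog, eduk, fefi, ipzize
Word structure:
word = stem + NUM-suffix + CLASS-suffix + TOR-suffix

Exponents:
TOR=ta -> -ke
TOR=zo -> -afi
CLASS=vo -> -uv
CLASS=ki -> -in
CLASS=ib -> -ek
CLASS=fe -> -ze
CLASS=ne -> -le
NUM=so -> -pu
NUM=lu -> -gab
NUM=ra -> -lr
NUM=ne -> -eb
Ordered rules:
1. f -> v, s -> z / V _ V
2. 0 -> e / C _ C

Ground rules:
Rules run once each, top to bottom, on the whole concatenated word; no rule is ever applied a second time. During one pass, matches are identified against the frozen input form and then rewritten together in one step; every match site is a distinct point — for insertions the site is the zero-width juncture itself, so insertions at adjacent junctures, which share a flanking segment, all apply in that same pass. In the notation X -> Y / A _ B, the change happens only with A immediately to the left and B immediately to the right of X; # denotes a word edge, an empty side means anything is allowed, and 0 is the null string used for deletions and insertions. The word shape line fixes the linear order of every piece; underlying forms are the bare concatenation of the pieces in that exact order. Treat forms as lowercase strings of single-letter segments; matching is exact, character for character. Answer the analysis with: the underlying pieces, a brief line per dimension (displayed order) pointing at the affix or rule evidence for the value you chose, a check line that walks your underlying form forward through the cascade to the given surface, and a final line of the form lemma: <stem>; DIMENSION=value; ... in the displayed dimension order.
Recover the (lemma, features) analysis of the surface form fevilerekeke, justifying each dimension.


underlying: fefi-lr-ek-ke
TOR=ta - signalled by the affix -ke
CLASS=ib - signalled by the affix -ek
NUM=ra - signalled by the affix -lr
check: fefilrekke -> fevilrekke -> fevilerekeke
lemma: fefi; TOR=ta; CLASS=ib; NUM=ra


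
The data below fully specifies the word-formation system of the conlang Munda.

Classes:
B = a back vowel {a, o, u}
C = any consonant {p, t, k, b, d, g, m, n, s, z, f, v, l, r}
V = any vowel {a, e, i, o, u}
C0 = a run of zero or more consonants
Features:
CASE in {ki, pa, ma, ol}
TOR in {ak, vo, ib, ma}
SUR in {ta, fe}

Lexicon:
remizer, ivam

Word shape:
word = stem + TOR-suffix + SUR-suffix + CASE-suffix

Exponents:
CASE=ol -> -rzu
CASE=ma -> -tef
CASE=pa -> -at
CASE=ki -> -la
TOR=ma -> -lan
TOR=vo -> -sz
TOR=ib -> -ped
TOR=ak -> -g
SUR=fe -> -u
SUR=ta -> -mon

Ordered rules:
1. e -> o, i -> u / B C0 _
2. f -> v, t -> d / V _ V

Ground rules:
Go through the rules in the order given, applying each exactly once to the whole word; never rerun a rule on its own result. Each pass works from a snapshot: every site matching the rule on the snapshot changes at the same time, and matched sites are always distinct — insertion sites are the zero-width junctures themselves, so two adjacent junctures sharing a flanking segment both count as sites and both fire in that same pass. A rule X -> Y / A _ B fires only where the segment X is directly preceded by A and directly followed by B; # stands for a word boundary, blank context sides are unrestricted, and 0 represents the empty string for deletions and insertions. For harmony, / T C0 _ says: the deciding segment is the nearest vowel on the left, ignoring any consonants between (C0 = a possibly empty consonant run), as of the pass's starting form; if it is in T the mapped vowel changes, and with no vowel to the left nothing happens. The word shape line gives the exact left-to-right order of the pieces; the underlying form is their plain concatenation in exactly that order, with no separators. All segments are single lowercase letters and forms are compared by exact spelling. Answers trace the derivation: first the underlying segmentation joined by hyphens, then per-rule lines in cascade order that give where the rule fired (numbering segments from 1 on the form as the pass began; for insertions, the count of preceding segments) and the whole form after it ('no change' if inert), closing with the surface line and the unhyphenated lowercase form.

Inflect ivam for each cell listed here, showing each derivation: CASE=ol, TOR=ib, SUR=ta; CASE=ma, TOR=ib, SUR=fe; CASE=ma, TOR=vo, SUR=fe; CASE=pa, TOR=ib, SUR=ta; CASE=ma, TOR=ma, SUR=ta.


cell CASE=ol, TOR=ib, SUR=ta:
underlying: ivam-ped-mon-rzu
1. e -> o, i -> u / B C0 _: fires at position(s) 6: ivampodmonrzu
2. f -> v, t -> d / V _ V: no change
surface: ivampodmonrzu

cell CASE=ma, TOR=ib, SUR=fe:
underlying: ivam-ped-u-tef
1. e -> o, i -> u / B C0 _: fires at position(s) 6, 10: ivampodutof
2. f -> v, t -> d / V _ V: fires at position(s) 9: ivampodudof
surface: ivampodudof

cell CASE=ma, TOR=vo, SUR=fe:
underlying: ivam-sz-u-tef
1. e -> o, i -> u / B C0 _: fires at position(s) 9: ivamszutof
2. f -> v, t -> d / V _ V: fires at position(s) 8: ivamszudof
surface: ivamszudof

cell CASE=pa, TOR=ib, SUR=ta:
underlying: ivam-ped-mon-at
1. e -> o, i -> u / B C0 _: fires at position(s) 6: ivampodmonat
2. f -> v, t -> d / V _ V: no change
surface: ivampodmonat

cell CASE=ma, TOR=ma, SUR=ta:
underlying: ivam-lan-mon-tef
1. e -> o, i -> u / B C0 _: fires at position(s) 12: ivamlanmontof
2. f -> v, t -> d / V _ V: no change
surface: ivamlanmontof


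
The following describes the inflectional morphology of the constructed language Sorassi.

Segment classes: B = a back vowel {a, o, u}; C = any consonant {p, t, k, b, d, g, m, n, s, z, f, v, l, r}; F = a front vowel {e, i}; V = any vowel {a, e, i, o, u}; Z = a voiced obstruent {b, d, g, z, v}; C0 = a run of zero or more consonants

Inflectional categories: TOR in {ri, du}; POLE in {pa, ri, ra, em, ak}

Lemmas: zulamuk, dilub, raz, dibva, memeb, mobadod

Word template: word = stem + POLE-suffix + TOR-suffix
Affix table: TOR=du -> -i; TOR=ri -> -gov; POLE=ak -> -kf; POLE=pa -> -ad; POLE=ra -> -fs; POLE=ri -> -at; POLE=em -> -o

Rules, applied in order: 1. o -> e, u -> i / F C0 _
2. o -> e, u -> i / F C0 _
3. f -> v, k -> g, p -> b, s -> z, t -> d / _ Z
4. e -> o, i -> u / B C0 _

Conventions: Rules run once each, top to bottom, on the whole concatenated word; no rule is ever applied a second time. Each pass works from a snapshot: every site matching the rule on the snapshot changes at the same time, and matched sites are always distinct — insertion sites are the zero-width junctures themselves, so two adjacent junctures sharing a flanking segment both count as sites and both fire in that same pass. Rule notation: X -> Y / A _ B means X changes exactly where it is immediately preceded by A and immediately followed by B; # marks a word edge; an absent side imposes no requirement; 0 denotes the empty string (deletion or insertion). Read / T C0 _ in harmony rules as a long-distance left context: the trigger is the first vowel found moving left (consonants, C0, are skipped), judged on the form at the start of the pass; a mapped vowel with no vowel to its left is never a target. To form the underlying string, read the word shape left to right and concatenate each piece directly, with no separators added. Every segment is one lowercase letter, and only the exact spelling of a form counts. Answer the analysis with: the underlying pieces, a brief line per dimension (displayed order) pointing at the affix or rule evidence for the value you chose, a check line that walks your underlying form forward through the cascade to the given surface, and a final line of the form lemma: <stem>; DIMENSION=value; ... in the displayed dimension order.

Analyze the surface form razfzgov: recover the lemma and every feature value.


underlying: raz-fs-gov
TOR=ri - signalled by the affix -gov
POLE=ra - signalled by the affix -fs
check: razfsgov -> razfsgov -> razfsgov -> razfzgov -> razfzgov
lemma: raz; TOR=ri; POLE=ra


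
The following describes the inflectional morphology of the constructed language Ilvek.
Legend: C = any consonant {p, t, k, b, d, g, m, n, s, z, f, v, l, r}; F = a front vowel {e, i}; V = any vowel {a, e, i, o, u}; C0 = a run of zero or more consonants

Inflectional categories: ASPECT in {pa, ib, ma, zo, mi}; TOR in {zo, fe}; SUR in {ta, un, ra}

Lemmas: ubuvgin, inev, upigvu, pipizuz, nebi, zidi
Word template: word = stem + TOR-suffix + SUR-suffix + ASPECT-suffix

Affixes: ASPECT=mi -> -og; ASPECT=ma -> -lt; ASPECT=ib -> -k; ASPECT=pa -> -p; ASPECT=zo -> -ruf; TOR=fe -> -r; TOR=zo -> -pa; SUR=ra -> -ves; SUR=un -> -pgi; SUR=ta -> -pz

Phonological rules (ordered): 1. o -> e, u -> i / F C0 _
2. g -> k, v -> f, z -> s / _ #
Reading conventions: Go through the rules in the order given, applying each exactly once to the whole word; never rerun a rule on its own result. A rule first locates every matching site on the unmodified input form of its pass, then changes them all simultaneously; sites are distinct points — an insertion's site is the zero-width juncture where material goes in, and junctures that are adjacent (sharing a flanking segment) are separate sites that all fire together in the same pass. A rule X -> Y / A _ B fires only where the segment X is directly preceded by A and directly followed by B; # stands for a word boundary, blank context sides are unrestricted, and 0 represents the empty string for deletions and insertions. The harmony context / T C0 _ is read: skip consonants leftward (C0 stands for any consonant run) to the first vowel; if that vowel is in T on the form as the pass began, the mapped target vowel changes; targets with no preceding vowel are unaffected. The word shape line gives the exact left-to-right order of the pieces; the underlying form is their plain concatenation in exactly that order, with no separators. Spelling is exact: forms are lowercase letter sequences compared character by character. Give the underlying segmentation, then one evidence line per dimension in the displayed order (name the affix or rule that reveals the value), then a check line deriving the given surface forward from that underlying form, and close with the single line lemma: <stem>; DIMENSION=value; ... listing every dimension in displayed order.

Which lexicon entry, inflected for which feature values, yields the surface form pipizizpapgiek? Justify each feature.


underlying: pipizuz-pa-pgi-og
ASPECT=mi - signalled by the affix -og
TOR=zo - signalled by the affix -pa
SUR=un - signalled by the affix -pgi
check: pipizuzpapgiog -> pipizizpapgieg -> pipizizpapgiek
lemma: pipizuz; ASPECT=mi; TOR=zo; SUR=un


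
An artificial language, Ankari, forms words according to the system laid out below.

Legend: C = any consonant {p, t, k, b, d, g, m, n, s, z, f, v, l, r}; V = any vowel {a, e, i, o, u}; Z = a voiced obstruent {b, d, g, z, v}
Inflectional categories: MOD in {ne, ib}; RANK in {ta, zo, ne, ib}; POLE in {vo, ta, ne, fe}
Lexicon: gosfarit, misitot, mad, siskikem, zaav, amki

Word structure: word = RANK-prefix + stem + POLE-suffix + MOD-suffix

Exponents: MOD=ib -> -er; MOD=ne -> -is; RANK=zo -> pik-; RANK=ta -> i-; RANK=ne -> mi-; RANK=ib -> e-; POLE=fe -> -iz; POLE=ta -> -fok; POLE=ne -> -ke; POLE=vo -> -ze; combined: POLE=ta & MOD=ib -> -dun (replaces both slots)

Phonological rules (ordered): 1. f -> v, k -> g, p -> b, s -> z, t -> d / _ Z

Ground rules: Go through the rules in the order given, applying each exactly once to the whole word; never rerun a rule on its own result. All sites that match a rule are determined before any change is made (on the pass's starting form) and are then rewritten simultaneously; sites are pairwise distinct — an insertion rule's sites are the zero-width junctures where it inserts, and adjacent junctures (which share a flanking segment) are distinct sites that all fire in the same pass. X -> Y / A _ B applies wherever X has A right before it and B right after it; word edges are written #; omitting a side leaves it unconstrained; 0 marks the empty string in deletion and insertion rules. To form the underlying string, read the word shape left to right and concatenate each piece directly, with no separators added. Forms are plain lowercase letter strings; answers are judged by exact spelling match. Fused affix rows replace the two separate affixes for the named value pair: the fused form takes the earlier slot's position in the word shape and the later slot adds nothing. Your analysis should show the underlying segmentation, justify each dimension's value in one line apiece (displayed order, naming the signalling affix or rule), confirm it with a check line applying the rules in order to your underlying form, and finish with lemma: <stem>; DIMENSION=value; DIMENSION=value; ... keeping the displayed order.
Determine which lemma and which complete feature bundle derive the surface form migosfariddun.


underlying: mi-gosfarit-dun
MOD=ib - signalled by the combined affix row
RANK=ne - signalled by the affix mi-
POLE=ta - signalled by the combined affix row
check: migosfaritdun -> migosfariddun
lemma: gosfarit; MOD=ib; RANK=ne; POLE=ta


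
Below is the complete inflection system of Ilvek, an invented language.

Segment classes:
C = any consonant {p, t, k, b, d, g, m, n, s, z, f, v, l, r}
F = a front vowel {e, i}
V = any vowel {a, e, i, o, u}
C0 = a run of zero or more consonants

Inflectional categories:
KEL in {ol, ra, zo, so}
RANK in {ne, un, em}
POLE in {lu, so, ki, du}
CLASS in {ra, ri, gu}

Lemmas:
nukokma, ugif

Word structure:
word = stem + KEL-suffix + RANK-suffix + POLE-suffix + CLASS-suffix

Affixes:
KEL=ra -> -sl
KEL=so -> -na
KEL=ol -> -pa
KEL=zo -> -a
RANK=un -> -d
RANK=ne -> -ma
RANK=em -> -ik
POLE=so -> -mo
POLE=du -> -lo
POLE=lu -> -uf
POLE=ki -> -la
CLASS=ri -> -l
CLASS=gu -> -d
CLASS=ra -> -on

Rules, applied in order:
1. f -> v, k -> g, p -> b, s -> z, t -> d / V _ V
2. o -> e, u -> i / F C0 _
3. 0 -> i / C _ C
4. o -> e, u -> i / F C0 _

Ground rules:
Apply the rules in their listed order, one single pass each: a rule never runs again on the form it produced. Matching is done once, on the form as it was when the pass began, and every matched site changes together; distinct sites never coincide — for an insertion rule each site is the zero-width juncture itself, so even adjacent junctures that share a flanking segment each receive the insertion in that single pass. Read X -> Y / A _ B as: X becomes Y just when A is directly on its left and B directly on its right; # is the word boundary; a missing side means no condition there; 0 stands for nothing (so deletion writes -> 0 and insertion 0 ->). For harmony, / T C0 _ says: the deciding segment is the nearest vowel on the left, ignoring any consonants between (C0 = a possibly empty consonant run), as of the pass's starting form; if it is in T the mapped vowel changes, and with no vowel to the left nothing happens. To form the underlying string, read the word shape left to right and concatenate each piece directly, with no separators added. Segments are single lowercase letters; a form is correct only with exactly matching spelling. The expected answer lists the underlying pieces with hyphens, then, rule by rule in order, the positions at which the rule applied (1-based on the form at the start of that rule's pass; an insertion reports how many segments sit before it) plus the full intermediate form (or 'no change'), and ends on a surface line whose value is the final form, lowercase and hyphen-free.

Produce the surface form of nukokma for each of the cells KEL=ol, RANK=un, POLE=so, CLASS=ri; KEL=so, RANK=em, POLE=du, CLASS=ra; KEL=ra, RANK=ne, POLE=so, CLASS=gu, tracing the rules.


cell KEL=ol, RANK=un, POLE=so, CLASS=ri:
underlying: nukokma-pa-d-mo-l
1. f -> v, k -> g, p -> b, s -> z, t -> d / V _ V: fires at position(s) 3, 8: nugokmabadmol
2. o -> e, u -> i / F C0 _: no change
3. 0 -> i / C _ C: inserts after position(s) 5, 10: nugokimabadimol
4. o -> e, u -> i / F C0 _: fires at position(s) 14: nugokimabadimel
surface: nugokimabadimel

cell KEL=so, RANK=em, POLE=du, CLASS=ra:
underlying: nukokma-na-ik-lo-on
1. f -> v, k -> g, p -> b, s -> z, t -> d / V _ V: fires at position(s) 3: nugokmanaikloon
2. o -> e, u -> i / F C0 _: fires at position(s) 13: nugokmanaikleon
3. 0 -> i / C _ C: inserts after position(s) 5, 11: nugokimanaikileon
4. o -> e, u -> i / F C0 _: fires at position(s) 16: nugokimanaikileen
surface: nugokimanaikileen

cell KEL=ra, RANK=ne, POLE=so, CLASS=gu:
underlying: nukokma-sl-ma-mo-d
1. f -> v, k -> g, p -> b, s -> z, t -> d / V _ V: fires at position(s) 3: nugokmaslmamod
2. o -> e, u -> i / F C0 _: no change
3. 0 -> i / C _ C: inserts after position(s) 5, 8, 9: nugokimasilimamod
4. o -> e, u -> i / F C0 _: no change
surface: nugokimasilimamod


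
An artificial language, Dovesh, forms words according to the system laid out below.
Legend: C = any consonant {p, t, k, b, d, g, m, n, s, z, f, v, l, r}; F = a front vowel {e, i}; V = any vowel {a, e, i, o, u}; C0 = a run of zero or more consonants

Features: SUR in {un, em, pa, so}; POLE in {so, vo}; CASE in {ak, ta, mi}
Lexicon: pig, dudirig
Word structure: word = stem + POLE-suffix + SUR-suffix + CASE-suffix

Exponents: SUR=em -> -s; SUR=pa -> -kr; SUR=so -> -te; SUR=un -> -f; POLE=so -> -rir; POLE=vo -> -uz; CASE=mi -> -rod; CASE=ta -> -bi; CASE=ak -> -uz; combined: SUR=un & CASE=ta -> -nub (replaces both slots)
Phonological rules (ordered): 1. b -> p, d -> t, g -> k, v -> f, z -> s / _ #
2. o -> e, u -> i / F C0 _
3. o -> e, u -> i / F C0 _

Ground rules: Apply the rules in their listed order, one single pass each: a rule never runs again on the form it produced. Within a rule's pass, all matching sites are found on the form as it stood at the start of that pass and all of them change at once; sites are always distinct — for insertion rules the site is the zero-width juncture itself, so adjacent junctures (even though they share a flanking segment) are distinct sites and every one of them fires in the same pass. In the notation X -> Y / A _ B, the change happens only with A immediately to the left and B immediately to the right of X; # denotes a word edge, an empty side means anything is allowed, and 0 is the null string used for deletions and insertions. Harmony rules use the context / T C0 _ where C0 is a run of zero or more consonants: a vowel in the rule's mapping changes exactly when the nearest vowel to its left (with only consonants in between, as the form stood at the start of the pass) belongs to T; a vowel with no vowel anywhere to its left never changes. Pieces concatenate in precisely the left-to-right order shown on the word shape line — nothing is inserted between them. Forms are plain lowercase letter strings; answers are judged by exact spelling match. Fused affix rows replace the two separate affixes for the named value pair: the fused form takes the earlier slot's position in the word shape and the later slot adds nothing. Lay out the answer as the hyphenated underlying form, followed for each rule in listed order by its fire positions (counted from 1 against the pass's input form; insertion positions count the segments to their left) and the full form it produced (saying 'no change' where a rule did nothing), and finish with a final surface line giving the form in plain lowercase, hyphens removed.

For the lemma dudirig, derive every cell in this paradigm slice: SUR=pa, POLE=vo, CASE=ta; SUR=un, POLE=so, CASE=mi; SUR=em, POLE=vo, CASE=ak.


cell SUR=pa, POLE=vo, CASE=ta:
underlying: dudirig-uz-kr-bi
1. b -> p, d -> t, g -> k, v -> f, z -> s / _ #: no change
2. o -> e, u -> i / F C0 _: fires at position(s) 8: dudirigizkrbi
3. o -> e, u -> i / F C0 _: no change
surface: dudirigizkrbi

cell SUR=un, POLE=so, CASE=mi:
underlying: dudirig-rir-f-rod
1. b -> p, d -> t, g -> k, v -> f, z -> s / _ #: fires at position(s) 14: dudirigrirfrot
2. o -> e, u -> i / F C0 _: fires at position(s) 13: dudirigrirfret
3. o -> e, u -> i / F C0 _: no change
surface: dudirigrirfret

cell SUR=em, POLE=vo, CASE=ak:
underlying: dudirig-uz-s-uz
1. b -> p, d -> t, g -> k, v -> f, z -> s / _ #: fires at position(s) 12: dudiriguzsus
2. o -> e, u -> i / F C0 _: fires at position(s) 8: dudirigizsus
3. o -> e, u -> i / F C0 _: fires at position(s) 11: dudirigizsis
surface: dudirigizsis


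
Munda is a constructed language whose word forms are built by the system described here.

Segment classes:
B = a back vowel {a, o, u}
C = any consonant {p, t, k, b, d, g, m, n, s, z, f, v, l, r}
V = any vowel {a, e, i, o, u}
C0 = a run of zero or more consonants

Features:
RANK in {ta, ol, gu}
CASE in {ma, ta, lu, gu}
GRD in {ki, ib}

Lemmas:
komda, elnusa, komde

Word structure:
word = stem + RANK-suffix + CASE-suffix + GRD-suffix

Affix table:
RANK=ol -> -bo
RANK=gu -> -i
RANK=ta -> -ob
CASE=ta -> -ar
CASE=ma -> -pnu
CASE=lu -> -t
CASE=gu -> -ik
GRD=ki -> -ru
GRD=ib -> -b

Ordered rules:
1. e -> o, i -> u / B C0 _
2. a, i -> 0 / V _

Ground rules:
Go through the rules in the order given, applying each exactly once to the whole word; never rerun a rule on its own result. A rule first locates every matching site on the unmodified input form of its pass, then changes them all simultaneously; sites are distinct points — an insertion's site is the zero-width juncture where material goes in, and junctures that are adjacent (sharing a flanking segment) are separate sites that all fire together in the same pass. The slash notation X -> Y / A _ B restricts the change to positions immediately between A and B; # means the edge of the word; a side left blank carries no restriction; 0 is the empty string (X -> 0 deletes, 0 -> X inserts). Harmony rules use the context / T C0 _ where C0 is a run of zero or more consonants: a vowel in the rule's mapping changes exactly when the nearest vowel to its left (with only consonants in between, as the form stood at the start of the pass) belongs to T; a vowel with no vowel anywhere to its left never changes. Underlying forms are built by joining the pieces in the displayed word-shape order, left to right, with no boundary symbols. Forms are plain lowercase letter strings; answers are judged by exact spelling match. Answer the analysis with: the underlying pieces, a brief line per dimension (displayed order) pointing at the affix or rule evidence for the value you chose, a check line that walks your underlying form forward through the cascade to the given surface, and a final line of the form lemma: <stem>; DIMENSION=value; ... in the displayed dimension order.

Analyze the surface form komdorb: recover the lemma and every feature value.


underlying: komde-i-ar-b
RANK=gu - signalled by the affix -i
CASE=ta - signalled by the affix -ar
GRD=ib - signalled by the affix -b
check: komdeiarb -> komdoiarb -> komdorb
lemma: komde; RANK=gu; CASE=ta; GRD=ib


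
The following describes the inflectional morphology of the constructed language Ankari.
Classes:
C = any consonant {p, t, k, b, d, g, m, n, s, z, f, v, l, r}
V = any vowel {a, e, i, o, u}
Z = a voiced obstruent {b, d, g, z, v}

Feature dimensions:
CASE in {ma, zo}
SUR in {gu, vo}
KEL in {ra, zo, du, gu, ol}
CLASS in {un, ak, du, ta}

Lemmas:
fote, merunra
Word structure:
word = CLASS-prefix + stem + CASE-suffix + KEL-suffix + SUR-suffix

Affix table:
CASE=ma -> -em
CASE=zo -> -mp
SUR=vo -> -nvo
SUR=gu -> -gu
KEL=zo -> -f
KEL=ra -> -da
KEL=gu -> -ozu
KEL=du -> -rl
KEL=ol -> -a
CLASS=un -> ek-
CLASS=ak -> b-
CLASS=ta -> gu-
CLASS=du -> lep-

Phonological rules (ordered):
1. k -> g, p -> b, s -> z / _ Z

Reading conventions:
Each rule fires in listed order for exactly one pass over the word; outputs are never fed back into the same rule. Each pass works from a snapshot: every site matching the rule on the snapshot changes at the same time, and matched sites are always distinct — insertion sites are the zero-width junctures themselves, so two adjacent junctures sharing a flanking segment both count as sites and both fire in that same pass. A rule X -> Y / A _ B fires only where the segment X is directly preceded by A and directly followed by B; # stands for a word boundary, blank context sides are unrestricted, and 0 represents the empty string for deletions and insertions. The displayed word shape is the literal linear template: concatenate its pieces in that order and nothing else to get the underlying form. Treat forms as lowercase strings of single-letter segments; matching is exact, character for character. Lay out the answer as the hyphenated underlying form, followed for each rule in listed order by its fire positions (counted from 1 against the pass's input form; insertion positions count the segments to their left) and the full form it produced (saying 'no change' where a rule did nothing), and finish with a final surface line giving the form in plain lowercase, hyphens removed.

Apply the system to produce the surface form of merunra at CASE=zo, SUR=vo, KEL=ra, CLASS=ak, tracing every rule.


underlying: b-merunra-mp-da-nvo
1. k -> g, p -> b, s -> z / _ Z: fires at position(s) 10: bmerunrambdanvo
surface: bmerunrambdanvo


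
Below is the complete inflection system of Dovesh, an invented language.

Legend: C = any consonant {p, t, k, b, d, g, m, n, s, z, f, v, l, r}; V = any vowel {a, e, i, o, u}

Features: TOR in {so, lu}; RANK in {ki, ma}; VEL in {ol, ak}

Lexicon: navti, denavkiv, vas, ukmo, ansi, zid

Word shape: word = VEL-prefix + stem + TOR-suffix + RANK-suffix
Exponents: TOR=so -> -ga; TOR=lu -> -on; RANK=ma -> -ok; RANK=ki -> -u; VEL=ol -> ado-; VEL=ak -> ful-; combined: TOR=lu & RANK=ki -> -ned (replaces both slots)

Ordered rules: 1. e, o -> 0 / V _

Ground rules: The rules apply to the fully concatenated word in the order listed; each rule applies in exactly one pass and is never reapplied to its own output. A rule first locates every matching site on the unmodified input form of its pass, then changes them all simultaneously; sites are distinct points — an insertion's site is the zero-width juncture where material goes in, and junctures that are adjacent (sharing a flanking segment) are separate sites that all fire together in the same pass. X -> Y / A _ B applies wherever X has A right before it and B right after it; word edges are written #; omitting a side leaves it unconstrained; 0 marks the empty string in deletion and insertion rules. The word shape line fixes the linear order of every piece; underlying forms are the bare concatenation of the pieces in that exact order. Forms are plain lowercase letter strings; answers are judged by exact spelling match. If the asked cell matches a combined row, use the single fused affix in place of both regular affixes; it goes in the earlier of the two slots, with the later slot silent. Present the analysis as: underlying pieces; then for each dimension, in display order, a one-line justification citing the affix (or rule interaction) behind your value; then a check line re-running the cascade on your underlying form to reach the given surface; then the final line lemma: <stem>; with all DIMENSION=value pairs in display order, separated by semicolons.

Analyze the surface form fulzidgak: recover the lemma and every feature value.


underlying: ful-zid-ga-ok
TOR=so - signalled by the affix -ga
RANK=ma - signalled by the affix -ok
VEL=ak - signalled by the affix ful-
check: fulzidgaok -> fulzidgak
lemma: zid; TOR=so; RANK=ma; VEL=ak


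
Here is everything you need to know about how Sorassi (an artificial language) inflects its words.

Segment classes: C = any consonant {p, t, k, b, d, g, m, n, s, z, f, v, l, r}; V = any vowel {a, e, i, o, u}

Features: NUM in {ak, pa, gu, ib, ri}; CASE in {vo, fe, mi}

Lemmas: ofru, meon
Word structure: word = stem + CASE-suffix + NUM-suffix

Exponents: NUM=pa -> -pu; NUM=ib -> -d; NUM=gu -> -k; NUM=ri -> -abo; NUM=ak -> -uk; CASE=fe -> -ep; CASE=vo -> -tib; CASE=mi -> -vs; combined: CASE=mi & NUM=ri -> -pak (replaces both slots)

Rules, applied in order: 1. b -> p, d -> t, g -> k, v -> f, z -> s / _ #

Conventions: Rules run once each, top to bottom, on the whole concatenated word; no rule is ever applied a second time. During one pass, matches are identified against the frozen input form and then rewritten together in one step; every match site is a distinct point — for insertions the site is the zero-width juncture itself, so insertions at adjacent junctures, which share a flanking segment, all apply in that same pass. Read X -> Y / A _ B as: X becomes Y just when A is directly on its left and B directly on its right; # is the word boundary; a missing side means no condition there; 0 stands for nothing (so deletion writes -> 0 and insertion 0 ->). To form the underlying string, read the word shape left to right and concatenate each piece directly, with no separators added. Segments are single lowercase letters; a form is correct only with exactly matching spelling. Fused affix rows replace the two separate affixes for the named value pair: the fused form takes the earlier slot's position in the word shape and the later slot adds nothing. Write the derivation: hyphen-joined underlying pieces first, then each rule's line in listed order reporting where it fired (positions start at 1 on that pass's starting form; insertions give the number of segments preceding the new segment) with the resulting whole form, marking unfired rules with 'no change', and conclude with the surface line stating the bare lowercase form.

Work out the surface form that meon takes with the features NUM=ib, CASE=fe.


underlying: meon-ep-d
1. b -> p, d -> t, g -> k, v -> f, z -> s / _ #: fires at position(s) 7: meonept
surface: meonept


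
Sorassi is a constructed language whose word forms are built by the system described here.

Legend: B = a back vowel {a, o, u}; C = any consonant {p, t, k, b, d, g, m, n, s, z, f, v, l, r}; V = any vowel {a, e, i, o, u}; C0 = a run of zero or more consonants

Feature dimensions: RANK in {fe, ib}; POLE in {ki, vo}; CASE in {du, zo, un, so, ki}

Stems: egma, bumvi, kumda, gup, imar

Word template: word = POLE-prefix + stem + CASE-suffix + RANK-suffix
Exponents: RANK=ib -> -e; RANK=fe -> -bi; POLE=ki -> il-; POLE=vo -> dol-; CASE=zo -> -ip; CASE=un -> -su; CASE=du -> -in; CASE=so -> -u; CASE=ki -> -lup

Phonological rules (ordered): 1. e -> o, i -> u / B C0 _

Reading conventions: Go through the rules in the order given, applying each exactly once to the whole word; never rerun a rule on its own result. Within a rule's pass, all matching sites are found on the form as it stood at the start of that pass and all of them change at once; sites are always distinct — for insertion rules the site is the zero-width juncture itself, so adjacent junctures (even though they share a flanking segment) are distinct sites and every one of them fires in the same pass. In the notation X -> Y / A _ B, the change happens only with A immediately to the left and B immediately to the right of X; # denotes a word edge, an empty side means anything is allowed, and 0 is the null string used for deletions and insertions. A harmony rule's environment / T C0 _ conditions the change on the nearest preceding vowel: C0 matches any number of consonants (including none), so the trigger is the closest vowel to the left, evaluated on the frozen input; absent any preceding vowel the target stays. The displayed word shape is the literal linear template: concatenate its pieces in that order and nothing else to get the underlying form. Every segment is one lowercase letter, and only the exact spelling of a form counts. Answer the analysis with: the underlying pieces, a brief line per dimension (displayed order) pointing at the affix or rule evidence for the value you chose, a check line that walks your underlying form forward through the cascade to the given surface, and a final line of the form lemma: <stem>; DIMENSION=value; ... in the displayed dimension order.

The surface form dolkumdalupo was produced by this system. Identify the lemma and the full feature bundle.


underlying: dol-kumda-lup-e
RANK=ib - signalled by the affix -e
POLE=vo - signalled by the affix dol-
CASE=ki - signalled by the affix -lup
check: dolkumdalupe -> dolkumdalupo
lemma: kumda; RANK=ib; POLE=vo; CASE=ki


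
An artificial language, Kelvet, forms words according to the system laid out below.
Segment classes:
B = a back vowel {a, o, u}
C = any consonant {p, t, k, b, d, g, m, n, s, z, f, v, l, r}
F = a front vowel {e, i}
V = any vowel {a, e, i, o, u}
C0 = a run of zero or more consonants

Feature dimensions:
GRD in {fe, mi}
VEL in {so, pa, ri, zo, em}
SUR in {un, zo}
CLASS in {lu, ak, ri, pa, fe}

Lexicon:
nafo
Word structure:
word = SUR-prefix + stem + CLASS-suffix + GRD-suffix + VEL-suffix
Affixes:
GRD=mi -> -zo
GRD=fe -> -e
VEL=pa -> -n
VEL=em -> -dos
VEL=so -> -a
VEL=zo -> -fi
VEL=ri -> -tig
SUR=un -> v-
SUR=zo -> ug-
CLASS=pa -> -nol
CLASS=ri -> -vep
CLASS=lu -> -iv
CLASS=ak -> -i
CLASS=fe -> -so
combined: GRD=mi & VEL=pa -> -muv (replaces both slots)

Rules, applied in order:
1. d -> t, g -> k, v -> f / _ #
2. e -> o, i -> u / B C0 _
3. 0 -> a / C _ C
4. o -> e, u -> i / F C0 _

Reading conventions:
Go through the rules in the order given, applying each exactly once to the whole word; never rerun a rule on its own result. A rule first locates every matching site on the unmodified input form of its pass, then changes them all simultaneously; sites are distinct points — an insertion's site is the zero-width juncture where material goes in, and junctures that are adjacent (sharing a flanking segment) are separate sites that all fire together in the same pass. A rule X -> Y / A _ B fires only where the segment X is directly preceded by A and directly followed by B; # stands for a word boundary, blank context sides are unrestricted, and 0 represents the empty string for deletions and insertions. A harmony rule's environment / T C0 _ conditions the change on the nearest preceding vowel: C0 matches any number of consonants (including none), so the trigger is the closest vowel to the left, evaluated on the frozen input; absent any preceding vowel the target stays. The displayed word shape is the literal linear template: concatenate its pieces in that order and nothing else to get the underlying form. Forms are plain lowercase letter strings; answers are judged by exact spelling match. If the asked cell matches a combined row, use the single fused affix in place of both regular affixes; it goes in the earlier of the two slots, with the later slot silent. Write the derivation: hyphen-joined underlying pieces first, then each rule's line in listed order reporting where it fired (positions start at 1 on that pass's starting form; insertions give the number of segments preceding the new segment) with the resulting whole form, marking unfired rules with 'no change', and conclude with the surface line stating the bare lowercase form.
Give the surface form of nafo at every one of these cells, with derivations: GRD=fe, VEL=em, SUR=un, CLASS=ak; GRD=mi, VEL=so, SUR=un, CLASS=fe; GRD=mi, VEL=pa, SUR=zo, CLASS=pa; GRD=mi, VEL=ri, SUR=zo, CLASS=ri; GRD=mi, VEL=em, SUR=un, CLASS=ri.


cell GRD=fe, VEL=em, SUR=un, CLASS=ak:
underlying: v-nafo-i-e-dos
1. d -> t, g -> k, v -> f / _ #: no change
2. e -> o, i -> u / B C0 _: fires at position(s) 6: vnafouedos
3. 0 -> a / C _ C: inserts after position(s) 1: vanafouedos
4. o -> e, u -> i / F C0 _: fires at position(s) 10: vanafouedes
surface: vanafouedes

cell GRD=mi, VEL=so, SUR=un, CLASS=fe:
underlying: v-nafo-so-zo-a
1. d -> t, g -> k, v -> f / _ #: no change
2. e -> o, i -> u / B C0 _: no change
3. 0 -> a / C _ C: inserts after position(s) 1: vanafosozoa
4. o -> e, u -> i / F C0 _: no change
surface: vanafosozoa

cell GRD=mi, VEL=pa, SUR=zo, CLASS=pa:
underlying: ug-nafo-nol-muv
1. d -> t, g -> k, v -> f / _ #: fires at position(s) 12: ugnafonolmuf
2. e -> o, i -> u / B C0 _: no change
3. 0 -> a / C _ C: inserts after position(s) 2, 9: uganafonolamuf
4. o -> e, u -> i / F C0 _: no change
surface: uganafonolamuf

cell GRD=mi, VEL=ri, SUR=zo, CLASS=ri:
underlying: ug-nafo-vep-zo-tig
1. d -> t, g -> k, v -> f / _ #: fires at position(s) 14: ugnafovepzotik
2. e -> o, i -> u / B C0 _: fires at position(s) 8, 13: ugnafovopzotuk
3. 0 -> a / C _ C: inserts after position(s) 2, 9: uganafovopazotuk
4. o -> e, u -> i / F C0 _: no change
surface: uganafovopazotuk

cell GRD=mi, VEL=em, SUR=un, CLASS=ri:
underlying: v-nafo-vep-zo-dos
1. d -> t, g -> k, v -> f / _ #: no change
2. e -> o, i -> u / B C0 _: fires at position(s) 7: vnafovopzodos
3. 0 -> a / C _ C: inserts after position(s) 1, 8: vanafovopazodos
4. o -> e, u -> i / F C0 _: no change
surface: vanafovopazodos


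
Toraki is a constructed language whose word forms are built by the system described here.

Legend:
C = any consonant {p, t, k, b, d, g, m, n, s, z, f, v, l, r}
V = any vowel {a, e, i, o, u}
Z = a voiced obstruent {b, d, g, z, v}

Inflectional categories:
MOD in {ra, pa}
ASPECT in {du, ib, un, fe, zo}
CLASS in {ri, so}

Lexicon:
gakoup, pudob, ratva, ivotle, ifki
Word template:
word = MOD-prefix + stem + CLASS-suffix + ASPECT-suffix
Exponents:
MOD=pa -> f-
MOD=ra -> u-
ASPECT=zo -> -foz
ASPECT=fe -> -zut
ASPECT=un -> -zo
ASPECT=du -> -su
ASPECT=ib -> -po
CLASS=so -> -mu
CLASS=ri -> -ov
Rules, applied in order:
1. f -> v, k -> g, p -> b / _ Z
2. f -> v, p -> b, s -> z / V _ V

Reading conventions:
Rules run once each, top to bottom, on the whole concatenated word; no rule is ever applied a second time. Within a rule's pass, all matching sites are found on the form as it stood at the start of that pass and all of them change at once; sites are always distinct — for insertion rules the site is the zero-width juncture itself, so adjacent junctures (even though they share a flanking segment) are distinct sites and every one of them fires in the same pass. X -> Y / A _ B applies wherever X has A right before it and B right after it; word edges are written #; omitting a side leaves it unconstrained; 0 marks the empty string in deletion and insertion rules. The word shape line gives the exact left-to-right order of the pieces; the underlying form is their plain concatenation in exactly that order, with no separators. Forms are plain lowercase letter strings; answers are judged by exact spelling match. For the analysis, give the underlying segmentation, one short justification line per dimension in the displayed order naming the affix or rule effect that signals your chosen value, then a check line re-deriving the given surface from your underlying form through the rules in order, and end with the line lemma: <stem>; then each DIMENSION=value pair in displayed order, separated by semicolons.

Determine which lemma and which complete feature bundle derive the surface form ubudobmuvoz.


underlying: u-pudob-mu-foz
MOD=ra - signalled by the affix u-
ASPECT=zo - signalled by the affix -foz
CLASS=so - signalled by the affix -mu
check: upudobmufoz -> upudobmufoz -> ubudobmuvoz
lemma: pudob; MOD=ra; ASPECT=zo; CLASS=so
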